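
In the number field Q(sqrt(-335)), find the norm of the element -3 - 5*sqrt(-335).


N(a + b*sqrt(d)) = a^2 - d*b^2
= (-3)^2 - (-335)*(-5)^2
= 9 + 8375
= 8384

8384


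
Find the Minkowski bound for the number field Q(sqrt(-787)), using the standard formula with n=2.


d = -787, d mod 4 = 1, so disc(K) = d = -787; |disc(K)| = 787
Imaginary quadratic field, so n = 2, s = r2 = 1, r1 = 0
M = (n!/n^n) * (4/pi)^s * sqrt(|disc(K)|) = (2!/2^2) * (4/pi)^1 * sqrt(787)
= 0.5 * 1.273240 * 28.053520
= 17.8594

17.8594


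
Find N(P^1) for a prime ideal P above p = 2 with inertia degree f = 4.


N(P^a) = p^(a*f)
= 2^(1*4)
= 2^4
= 16

16


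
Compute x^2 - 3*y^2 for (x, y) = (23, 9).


x^2 - d*y^2
= 23^2 - 3*9^2
= 529 - 243
= 286

286


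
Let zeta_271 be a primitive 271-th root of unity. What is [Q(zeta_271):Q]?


The degree equals Euler's totient phi(271).
271 = 271
phi(271) = 270

270


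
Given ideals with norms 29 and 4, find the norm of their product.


N(IJ) = N(I) * N(J)
= 29 * 4
= 116

116


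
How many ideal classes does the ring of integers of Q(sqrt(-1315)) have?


K = Q(sqrt(-1315)). d mod 4 = 1, so D = disc(K) = d = -1315
h(K) equals the number of primitive reduced positive-definite forms (a, b, c) = a*x^2 + b*x*y + c*y^2 with b^2 - 4ac = D,
where reduced means |b| <= a <= c, with b >= 0 whenever |b| = a or a = c, and primitive means gcd(a, b, c) = 1.
Reduced forces 3a^2 <= |D| = 1315, so 1 <= a <= 20; b must have the parity of D, and c = (b^2 - D)/(4a) must be an integer >= a.
Enumerate a = 1..20, b in [-a, a]:
  a=1: (1, 1, 329)  [1]
  a=2..4: none
  a=5: (5, 5, 67)  [1]
  a=6: none
  a=7: (7, -1, 47), (7, 1, 47)  [2]
  a=8..10: none
  a=11: (11, -7, 31), (11, 7, 31)  [2]
  a=12..20: none
Total reduced forms: 1 + 1 + 2 + 2 = 6
h = 6

6


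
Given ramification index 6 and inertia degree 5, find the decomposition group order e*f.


|D_P| = e * f
= 6 * 5
= 30

30


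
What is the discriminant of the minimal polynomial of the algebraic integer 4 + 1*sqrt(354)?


The element 4 + 1*sqrt(354) has minimal polynomial:
x^2 - 8*x - 338
Discriminant = (-8)^2 - 4*(-338)
= 64 + 1352
= 1416

1416


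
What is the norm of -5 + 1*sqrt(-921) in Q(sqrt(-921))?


N(a + b*sqrt(d)) = a^2 - d*b^2
= (-5)^2 - (-921)*(1)^2
= 25 + 921
= 946

946


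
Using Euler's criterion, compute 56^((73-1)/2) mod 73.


p = 73 is prime and the exponent is (p-1)/2 = 36, so by Euler's criterion 56^36 = (56/73) = +1 or -1 mod 73.
Compute by square-and-multiply:
  36 = 32 + 4 (binary 100100)
  Repeated squaring mod 73: 56^1 = 56, 56^2 = 70, 56^4 = 9, 56^8 = 8, 56^16 = 64, 56^32 = 8
  56^36 = 56^32 * 56^4 = 8 * 9 mod 73
    8 * 9 = 72 = 72 mod 73
  56^36 = 72 mod 73
Result 72 = p - 1 = -1 mod 73: 56 is a quadratic non-residue mod 73. As a residue in [0, p-1] the value is 72.
56^36 mod 73 = 72

72


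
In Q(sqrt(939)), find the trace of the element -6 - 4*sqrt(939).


Tr(a + b*sqrt(d)) = (a + b*sqrt(d)) + (a - b*sqrt(d)) = 2a
= 2 * (-6)
= -12

-12


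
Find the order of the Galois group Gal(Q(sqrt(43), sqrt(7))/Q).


The 2 square roots of distinct primes are multiplicatively independent over Q,
so [K:Q] = 2^2 and Gal(K/Q) is isomorphic to (Z/2Z)^2.
|Gal| = 2^2 = 4

4


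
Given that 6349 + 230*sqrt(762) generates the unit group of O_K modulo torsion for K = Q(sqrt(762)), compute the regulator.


epsilon = 6349 + 230*sqrt(762)
= 12697.9999
R = ln(12697.9999)
= 9.4492

9.4492


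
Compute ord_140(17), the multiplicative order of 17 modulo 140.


We want ord_140(17), the smallest k >= 1 with 17^k = 1 mod 140.
n = 140 = 2^2 * 5 * 7, phi(140) = 48; the order divides phi(n).
Divisors of 48: 1, 2, 3, 4, 6, 8, 12, 16, 24, 48
Repeated squaring mod 140: 17^1 = 17, 17^2 = 9, 17^4 = 81, 17^8 = 121, 17^16 = 81, 17^32 = 121
Test divisors in increasing order:
  k=1: 17^1 = 17 mod 140
  k=2: 17^2 = 9 mod 140
  k=3: 17^3 = 9 * 17 = 13 mod 140
  k=4: 17^4 = 81 mod 140
  k=6: 17^6 = 81 * 9 = 29 mod 140
  k=8: 17^8 = 121 mod 140
  k=12: 17^12 = 121 * 81 = 1 mod 140  <- first divisor giving 1
Order = 12

12


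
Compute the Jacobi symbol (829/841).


Compute (829/841) via quadratic reciprocity:
  reciprocity: (829/841) -> +(841/829)
  reduce: (12/829)
  pull out 2: (2/829) = -1  (since 829 mod 8 = 5)
  pull out 2: (2/829) = -1  (since 829 mod 8 = 5)
  reciprocity: (3/829) -> +(829/3)
  reduce: (1/3)
  (1/3) = 1
Product of signs = 1

1


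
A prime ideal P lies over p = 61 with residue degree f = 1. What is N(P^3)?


N(P^a) = p^(a*f)
= 61^(3*1)
= 61^3
= 226981

226981


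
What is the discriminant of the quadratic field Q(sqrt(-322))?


For K = Q(sqrt(d)) with d squarefree: disc(K) = d if d = 1 mod 4, and disc(K) = 4d if d = 2 or 3 mod 4.
Here d = -322, and d mod 4 = 2.
d = 2 mod 4, not 1 (O_K = Z[sqrt(d)]), so disc(K) = 4d = 4 * (-322) = -1288

-1288


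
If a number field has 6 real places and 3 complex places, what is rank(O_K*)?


By Dirichlet's unit theorem:
rank = r1 + r2 - 1
= 6 + 3 - 1
= 8

8


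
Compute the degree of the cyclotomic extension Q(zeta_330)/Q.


The degree equals Euler's totient phi(330).
330 = 2 * 3 * 5 * 11
phi(330) = 80

80


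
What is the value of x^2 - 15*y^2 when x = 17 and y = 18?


x^2 - d*y^2
= 17^2 - 15*18^2
= 289 - 4860
= -4571

-4571


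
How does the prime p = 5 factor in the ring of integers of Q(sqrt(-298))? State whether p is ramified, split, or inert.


K = Q(sqrt(-298)). Since d mod 4 = 2, disc(K) = -1192.
Check p | disc: -1192 mod 5 = 3.
p does not divide disc. Compute Legendre symbol (d/p):
2^((5-1)/2) mod 5 = -1
(d/p) = -1, so p is inert: (p) stays prime with e=1, f=2, g=1.
Therefore p is inert.

inert


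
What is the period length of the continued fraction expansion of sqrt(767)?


Run the CF algorithm for sqrt(767).
a_0 = floor(sqrt(767)) = 27; set m_0=0, q_0=1.
Recurrence: m' = q*a - m,  q' = (d - m'^2)/q,  a' = floor((a_0 + m')/q').
  step 1: m=27, q=38, a=1
  step 2: m=11, q=17, a=2
  step 3: m=23, q=14, a=3
  step 4: m=19, q=29, a=1
  step 5: m=10, q=23, a=1
  step 6: m=13, q=26, a=1
  step 7: m=13, q=23, a=1
  step 8: m=10, q=29, a=1
  step 9: m=19, q=14, a=3
  step 10: m=23, q=17, a=2
  step 11: m=11, q=38, a=1
  step 12: m=27, q=1, a=54
a_12 = 2*a_0 = 54, so the period closes here.
sqrt(767) = [27; 1, 2, 3, 1, 1, 1, 1, 1, 3, 2, 1, 54]
Period length = 12

12


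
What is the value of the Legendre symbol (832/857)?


p = 857 is prime, so compute (832/857) with the reciprocity algorithm (Jacobi-symbol steps: pull out 2s via (2/n), flip via reciprocity, reduce):
  pull out 2: (2/857) = +1  (since 857 mod 8 = 1)
  pull out 2: (2/857) = +1  (since 857 mod 8 = 1)
  pull out 2: (2/857) = +1  (since 857 mod 8 = 1)
  pull out 2: (2/857) = +1  (since 857 mod 8 = 1)
  pull out 2: (2/857) = +1  (since 857 mod 8 = 1)
  pull out 2: (2/857) = +1  (since 857 mod 8 = 1)
  reciprocity: (13/857) -> +(857/13)
  reduce: (12/13)
  pull out 2: (2/13) = -1  (since 13 mod 8 = 5)
  pull out 2: (2/13) = -1  (since 13 mod 8 = 5)
  reciprocity: (3/13) -> +(13/3)
  reduce: (1/3)
  (1/3) = 1
Product of signs = 1
(832/857) = 1

1


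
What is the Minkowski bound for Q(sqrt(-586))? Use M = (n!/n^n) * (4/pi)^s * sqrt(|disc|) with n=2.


d = -586, d mod 4 = 2, so disc(K) = 4d = -2344; |disc(K)| = 2344
Imaginary quadratic field, so n = 2, s = r2 = 1, r1 = 0
M = (n!/n^n) * (4/pi)^s * sqrt(|disc(K)|) = (2!/2^2) * (4/pi)^1 * sqrt(2344)
= 0.5 * 1.273240 * 48.414874
= 30.8219

30.8219


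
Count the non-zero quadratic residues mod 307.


For prime p, the number of non-zero quadratic residues is (p-1)/2.
= (307-1)/2
= 153

153


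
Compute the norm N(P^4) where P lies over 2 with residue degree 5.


N(P^a) = p^(a*f)
= 2^(4*5)
= 2^20
= 1048576

1048576


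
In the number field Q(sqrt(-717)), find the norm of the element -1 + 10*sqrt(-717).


N(a + b*sqrt(d)) = a^2 - d*b^2
= (-1)^2 - (-717)*(10)^2
= 1 + 71700
= 71701

71701


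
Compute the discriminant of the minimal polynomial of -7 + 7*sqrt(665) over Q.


The element -7 + 7*sqrt(665) has minimal polynomial:
x^2 + 14*x - 32536
Discriminant = (14)^2 - 4*(-32536)
= 196 + 130144
= 130340

130340


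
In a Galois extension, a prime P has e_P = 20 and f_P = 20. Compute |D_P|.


|D_P| = e * f
= 20 * 20
= 400

400


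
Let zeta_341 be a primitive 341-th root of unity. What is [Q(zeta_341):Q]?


The degree equals Euler's totient phi(341).
341 = 11 * 31
phi(341) = 300

300


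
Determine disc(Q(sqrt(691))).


For K = Q(sqrt(d)) with d squarefree: disc(K) = d if d = 1 mod 4, and disc(K) = 4d if d = 2 or 3 mod 4.
Here d = 691, and d mod 4 = 3.
d = 3 mod 4, not 1 (O_K = Z[sqrt(d)]), so disc(K) = 4d = 4 * (691) = 2764

2764


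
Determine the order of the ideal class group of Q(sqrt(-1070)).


K = Q(sqrt(-1070)). d mod 4 = 2, so D = disc(K) = 4d = -4280
h(K) equals the number of primitive reduced positive-definite forms (a, b, c) = a*x^2 + b*x*y + c*y^2 with b^2 - 4ac = D,
where reduced means |b| <= a <= c, with b >= 0 whenever |b| = a or a = c, and primitive means gcd(a, b, c) = 1.
Reduced forces 3a^2 <= |D| = 4280, so 1 <= a <= 37; b must have the parity of D, and c = (b^2 - D)/(4a) must be an integer >= a.
Enumerate a = 1..37, b in [-a, a]:
  a=1: (1, 0, 1070)  [1]
  a=2: (2, 0, 535)  [1]
  a=3: (3, -2, 357), (3, 2, 357)  [2]
  a=4: none
  a=5: (5, 0, 214)  [1]
  a=6: (6, -4, 179), (6, 4, 179)  [2]
  a=7: (7, -2, 153), (7, 2, 153)  [2]
  a=8: none
  a=9: (9, -2, 119), (9, 2, 119)  [2]
  a=10: (10, 0, 107)  [1]
  a=11..12: none
  a=13: (13, -6, 83), (13, 6, 83)  [2]
  a=14: (14, -12, 79), (14, 12, 79)  [2]
  a=15: (15, -10, 73), (15, 10, 73)  [2]
  a=16: none
  a=17: (17, -2, 63), (17, 2, 63)  [2]
  a=18: (18, -16, 63), (18, 16, 63)  [2]
  a=19..20: none
  a=21: (21, -16, 54), (21, -2, 51), (21, 2, 51), (21, 16, 54)  [4]
  a=22..25: none
  a=26: (26, -20, 45), (26, 20, 45)  [2]
  a=27: (27, -16, 42), (27, 16, 42)  [2]
  a=28..29: none
  a=30: (30, -20, 39), (30, 20, 39)  [2]
  a=31..33: none
  a=34: (34, -32, 39), (34, 32, 39)  [2]
  a=35: (35, -30, 37), (35, 30, 37)  [2]
  a=36..37: none
Total reduced forms: 1 + 1 + 2 + 1 + 2 + 2 + 2 + 1 + 2 + 2 + 2 + 2 + 2 + 4 + 2 + 2 + 2 + 2 + 2 = 36
h = 36

36


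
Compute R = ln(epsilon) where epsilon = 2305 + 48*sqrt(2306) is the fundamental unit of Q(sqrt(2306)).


epsilon = 2305 + 48*sqrt(2306)
= 4609.9998
R = ln(4609.9998)
= 8.4360

8.4360


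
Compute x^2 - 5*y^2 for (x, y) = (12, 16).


x^2 - d*y^2
= 12^2 - 5*16^2
= 144 - 1280
= -1136

-1136


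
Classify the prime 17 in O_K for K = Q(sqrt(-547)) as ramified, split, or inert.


K = Q(sqrt(-547)). Since d mod 4 = 1, disc(K) = -547.
Check p | disc: -547 mod 17 = 14.
p does not divide disc. Compute Legendre symbol (d/p):
14^((17-1)/2) mod 17 = -1
(d/p) = -1, so p is inert: (p) stays prime with e=1, f=2, g=1.
Therefore p is inert.

inert


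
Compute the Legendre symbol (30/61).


p = 61 is prime, so compute (30/61) with the reciprocity algorithm (Jacobi-symbol steps: pull out 2s via (2/n), flip via reciprocity, reduce):
  pull out 2: (2/61) = -1  (since 61 mod 8 = 5)
  reciprocity: (15/61) -> +(61/15)
  reduce: (1/15)
  (1/15) = 1
Product of signs = -1
(30/61) = -1

-1


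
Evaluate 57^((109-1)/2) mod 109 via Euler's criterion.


p = 109 is prime and the exponent is (p-1)/2 = 54, so by Euler's criterion 57^54 = (57/109) = +1 or -1 mod 109.
Compute by square-and-multiply:
  54 = 32 + 16 + 4 + 2 (binary 110110)
  Repeated squaring mod 109: 57^1 = 57, 57^2 = 88, 57^4 = 5, 57^8 = 25, 57^16 = 80, 57^32 = 78
  57^54 = 57^32 * 57^16 * 57^4 * 57^2 = 78 * 80 * 5 * 88 mod 109
    78 * 80 = 6240 = 27 mod 109
    27 * 5 = 135 = 26 mod 109
    26 * 88 = 2288 = 108 mod 109
  57^54 = 108 mod 109
Result 108 = p - 1 = -1 mod 109: 57 is a quadratic non-residue mod 109. As a residue in [0, p-1] the value is 108.
57^54 mod 109 = 108

108


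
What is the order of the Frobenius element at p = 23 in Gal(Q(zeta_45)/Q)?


The Frobenius at p in Gal(Q(zeta_n)/Q) = (Z/nZ)* is the class of p, so its order is ord_45(23), the smallest k >= 1 with 23^k = 1 mod 45.
n = 45 = 3^2 * 5, phi(45) = 24; the order divides phi(n).
Divisors of 24: 1, 2, 3, 4, 6, 8, 12, 24
Repeated squaring mod 45: 23^1 = 23, 23^2 = 34, 23^4 = 31, 23^8 = 16, 23^16 = 31
Test divisors in increasing order:
  k=1: 23^1 = 23 mod 45
  k=2: 23^2 = 34 mod 45
  k=3: 23^3 = 34 * 23 = 17 mod 45
  k=4: 23^4 = 31 mod 45
  k=6: 23^6 = 31 * 34 = 19 mod 45
  k=8: 23^8 = 16 mod 45
  k=12: 23^12 = 16 * 31 = 1 mod 45  <- first divisor giving 1
Order = 12

12


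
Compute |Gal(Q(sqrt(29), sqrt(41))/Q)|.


The 2 square roots of distinct primes are multiplicatively independent over Q,
so [K:Q] = 2^2 and Gal(K/Q) is isomorphic to (Z/2Z)^2.
|Gal| = 2^2 = 4

4


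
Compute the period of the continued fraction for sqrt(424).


Run the CF algorithm for sqrt(424).
a_0 = floor(sqrt(424)) = 20; set m_0=0, q_0=1.
Recurrence: m' = q*a - m,  q' = (d - m'^2)/q,  a' = floor((a_0 + m')/q').
  step 1: m=20, q=24, a=1
  step 2: m=4, q=17, a=1
  step 3: m=13, q=15, a=2
  step 4: m=17, q=9, a=4
  step 5: m=19, q=7, a=5
  step 6: m=16, q=24, a=1
  step 7: m=8, q=15, a=1
  step 8: m=7, q=25, a=1
  step 9: m=18, q=4, a=9
  step 10: m=18, q=25, a=1
  step 11: m=7, q=15, a=1
  step 12: m=8, q=24, a=1
  step 13: m=16, q=7, a=5
  step 14: m=19, q=9, a=4
  step 15: m=17, q=15, a=2
  step 16: m=13, q=17, a=1
  step 17: m=4, q=24, a=1
  step 18: m=20, q=1, a=40
a_18 = 2*a_0 = 40, so the period closes here.
sqrt(424) = [20; 1, 1, 2, 4, 5, 1, 1, 1, 9, 1, 1, 1, 5, 4, 2, 1, 1, 40]
Period length = 18

18


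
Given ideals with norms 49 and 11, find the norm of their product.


N(IJ) = N(I) * N(J)
= 49 * 11
= 539

539


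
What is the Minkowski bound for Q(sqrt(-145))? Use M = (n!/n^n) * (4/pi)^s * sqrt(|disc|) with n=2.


d = -145, d mod 4 = 3, so disc(K) = 4d = -580; |disc(K)| = 580
Imaginary quadratic field, so n = 2, s = r2 = 1, r1 = 0
M = (n!/n^n) * (4/pi)^s * sqrt(|disc(K)|) = (2!/2^2) * (4/pi)^1 * sqrt(580)
= 0.5 * 1.273240 * 24.083189
= 15.3318

15.3318


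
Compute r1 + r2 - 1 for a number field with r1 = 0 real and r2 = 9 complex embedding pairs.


By Dirichlet's unit theorem:
rank = r1 + r2 - 1
= 0 + 9 - 1
= 8

8


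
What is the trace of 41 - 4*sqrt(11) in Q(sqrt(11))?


Tr(a + b*sqrt(d)) = (a + b*sqrt(d)) + (a - b*sqrt(d)) = 2a
= 2 * (41)
= 82

82


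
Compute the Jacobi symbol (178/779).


Compute (178/779) via quadratic reciprocity:
  pull out 2: (2/779) = -1  (since 779 mod 8 = 3)
  reciprocity: (89/779) -> +(779/89)
  reduce: (67/89)
  reciprocity: (67/89) -> +(89/67)
  reduce: (22/67)
  pull out 2: (2/67) = -1  (since 67 mod 8 = 3)
  reciprocity: (11/67) -> -(67/11)
  reduce: (1/11)
  (1/11) = 1
Product of signs = -1

-1


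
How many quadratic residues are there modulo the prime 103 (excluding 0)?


For prime p, the number of non-zero quadratic residues is (p-1)/2.
= (103-1)/2
= 51

51


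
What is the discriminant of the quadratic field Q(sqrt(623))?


For K = Q(sqrt(d)) with d squarefree: disc(K) = d if d = 1 mod 4, and disc(K) = 4d if d = 2 or 3 mod 4.
Here d = 623, and d mod 4 = 3.
d = 3 mod 4, not 1 (O_K = Z[sqrt(d)]), so disc(K) = 4d = 4 * (623) = 2492

2492


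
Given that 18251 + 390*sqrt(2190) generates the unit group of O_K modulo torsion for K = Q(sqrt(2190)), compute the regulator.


epsilon = 18251 + 390*sqrt(2190)
= 36502.0000
R = ln(36502.0000)
= 10.5051

10.5051


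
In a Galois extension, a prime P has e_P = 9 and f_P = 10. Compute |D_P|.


|D_P| = e * f
= 9 * 10
= 90

90


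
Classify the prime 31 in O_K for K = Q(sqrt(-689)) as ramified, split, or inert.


K = Q(sqrt(-689)). Since d mod 4 = 3, disc(K) = -2756.
Check p | disc: -2756 mod 31 = 3.
p does not divide disc. Compute Legendre symbol (d/p):
24^((31-1)/2) mod 31 = -1
(d/p) = -1, so p is inert: (p) stays prime with e=1, f=2, g=1.
Therefore p is inert.

inert


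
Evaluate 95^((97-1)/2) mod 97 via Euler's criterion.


p = 97 is prime and the exponent is (p-1)/2 = 48, so by Euler's criterion 95^48 = (95/97) = +1 or -1 mod 97.
Compute by square-and-multiply:
  48 = 32 + 16 (binary 110000)
  Repeated squaring mod 97: 95^1 = 95, 95^2 = 4, 95^4 = 16, 95^8 = 62, 95^16 = 61, 95^32 = 35
  95^48 = 95^32 * 95^16 = 35 * 61 mod 97
    35 * 61 = 2135 = 1 mod 97
  95^48 = 1 mod 97
Result 1: 95 is a quadratic residue mod 97.
95^48 mod 97 = 1

1


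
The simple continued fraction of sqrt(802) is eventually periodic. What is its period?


Run the CF algorithm for sqrt(802).
a_0 = floor(sqrt(802)) = 28; set m_0=0, q_0=1.
Recurrence: m' = q*a - m,  q' = (d - m'^2)/q,  a' = floor((a_0 + m')/q').
  step 1: m=28, q=18, a=3
  step 2: m=26, q=7, a=7
  step 3: m=23, q=39, a=1
  step 4: m=16, q=14, a=3
  step 5: m=26, q=9, a=6
  step 6: m=28, q=2, a=28
  step 7: m=28, q=9, a=6
  step 8: m=26, q=14, a=3
  step 9: m=16, q=39, a=1
  step 10: m=23, q=7, a=7
  step 11: m=26, q=18, a=3
  step 12: m=28, q=1, a=56
a_12 = 2*a_0 = 56, so the period closes here.
sqrt(802) = [28; 3, 7, 1, 3, 6, 28, 6, 3, 1, 7, 3, 56]
Period length = 12

12


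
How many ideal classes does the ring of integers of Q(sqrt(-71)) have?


K = Q(sqrt(-71)). d mod 4 = 1, so D = disc(K) = d = -71
h(K) equals the number of primitive reduced positive-definite forms (a, b, c) = a*x^2 + b*x*y + c*y^2 with b^2 - 4ac = D,
where reduced means |b| <= a <= c, with b >= 0 whenever |b| = a or a = c, and primitive means gcd(a, b, c) = 1.
Reduced forces 3a^2 <= |D| = 71, so 1 <= a <= 4; b must have the parity of D, and c = (b^2 - D)/(4a) must be an integer >= a.
Enumerate a = 1..4, b in [-a, a]:
  a=1: (1, 1, 18)  [1]
  a=2: (2, -1, 9), (2, 1, 9)  [2]
  a=3: (3, -1, 6), (3, 1, 6)  [2]
  a=4: (4, -3, 5), (4, 3, 5)  [2]
Total reduced forms: 1 + 2 + 2 + 2 = 7
h = 7

7


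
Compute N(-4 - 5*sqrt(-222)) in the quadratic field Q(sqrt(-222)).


N(a + b*sqrt(d)) = a^2 - d*b^2
= (-4)^2 - (-222)*(-5)^2
= 16 + 5550
= 5566

5566


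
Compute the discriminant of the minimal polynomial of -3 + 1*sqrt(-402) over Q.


The element -3 + 1*sqrt(-402) has minimal polynomial:
x^2 + 6*x + 411
Discriminant = (6)^2 - 4*(411)
= 36 - 1644
= -1608

-1608


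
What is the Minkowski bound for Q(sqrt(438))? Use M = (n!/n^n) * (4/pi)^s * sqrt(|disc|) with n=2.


d = 438, d mod 4 = 2, so disc(K) = 4d = 1752; |disc(K)| = 1752
Real quadratic field, so n = 2, s = r2 = 0, r1 = 2
M = (n!/n^n) * (4/pi)^s * sqrt(|disc(K)|) = (2!/2^2) * (4/pi)^0 * sqrt(1752)
= 0.5 * 1.000000 * 41.856899
= 20.9284

20.9284


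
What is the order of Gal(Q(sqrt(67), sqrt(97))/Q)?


The 2 square roots of distinct primes are multiplicatively independent over Q,
so [K:Q] = 2^2 and Gal(K/Q) is isomorphic to (Z/2Z)^2.
|Gal| = 2^2 = 4

4


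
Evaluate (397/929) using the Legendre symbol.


p = 929 is prime, so compute (397/929) with the reciprocity algorithm (Jacobi-symbol steps: pull out 2s via (2/n), flip via reciprocity, reduce):
  reciprocity: (397/929) -> +(929/397)
  reduce: (135/397)
  reciprocity: (135/397) -> +(397/135)
  reduce: (127/135)
  reciprocity: (127/135) -> -(135/127)
  reduce: (8/127)
  pull out 2: (2/127) = +1  (since 127 mod 8 = 7)
  pull out 2: (2/127) = +1  (since 127 mod 8 = 7)
  pull out 2: (2/127) = +1  (since 127 mod 8 = 7)
  (1/127) = 1
Product of signs = -1
(397/929) = -1

-1


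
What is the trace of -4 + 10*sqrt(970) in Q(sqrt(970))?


Tr(a + b*sqrt(d)) = (a + b*sqrt(d)) + (a - b*sqrt(d)) = 2a
= 2 * (-4)
= -8

-8


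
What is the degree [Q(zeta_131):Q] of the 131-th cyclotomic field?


The degree equals Euler's totient phi(131).
131 = 131
phi(131) = 130

130


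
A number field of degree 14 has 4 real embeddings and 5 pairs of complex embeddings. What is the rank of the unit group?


By Dirichlet's unit theorem:
rank = r1 + r2 - 1
= 4 + 5 - 1
= 8

8


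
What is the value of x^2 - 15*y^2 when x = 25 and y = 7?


x^2 - d*y^2
= 25^2 - 15*7^2
= 625 - 735
= -110

-110


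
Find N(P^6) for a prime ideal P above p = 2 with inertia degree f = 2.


N(P^a) = p^(a*f)
= 2^(6*2)
= 2^12
= 4096

4096


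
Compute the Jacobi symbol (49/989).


Compute (49/989) via quadratic reciprocity:
  reciprocity: (49/989) -> +(989/49)
  reduce: (9/49)
  reciprocity: (9/49) -> +(49/9)
  reduce: (4/9)
  pull out 2: (2/9) = +1  (since 9 mod 8 = 1)
  pull out 2: (2/9) = +1  (since 9 mod 8 = 1)
  (1/9) = 1
Product of signs = 1

1


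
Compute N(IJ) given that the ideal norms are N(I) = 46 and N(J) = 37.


N(IJ) = N(I) * N(J)
= 46 * 37
= 1702

1702


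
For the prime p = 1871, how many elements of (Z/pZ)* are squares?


For prime p, the number of non-zero quadratic residues is (p-1)/2.
= (1871-1)/2
= 935

935


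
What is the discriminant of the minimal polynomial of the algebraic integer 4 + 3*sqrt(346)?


The element 4 + 3*sqrt(346) has minimal polynomial:
x^2 - 8*x - 3098
Discriminant = (-8)^2 - 4*(-3098)
= 64 + 12392
= 12456

12456


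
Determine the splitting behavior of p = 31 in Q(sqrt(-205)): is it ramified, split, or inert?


K = Q(sqrt(-205)). Since d mod 4 = 3, disc(K) = -820.
Check p | disc: -820 mod 31 = 17.
p does not divide disc. Compute Legendre symbol (d/p):
12^((31-1)/2) mod 31 = -1
(d/p) = -1, so p is inert: (p) stays prime with e=1, f=2, g=1.
Therefore p is inert.

inert


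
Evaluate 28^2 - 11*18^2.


x^2 - d*y^2
= 28^2 - 11*18^2
= 784 - 3564
= -2780

-2780


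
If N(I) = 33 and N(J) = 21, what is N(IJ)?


N(IJ) = N(I) * N(J)
= 33 * 21
= 693

693


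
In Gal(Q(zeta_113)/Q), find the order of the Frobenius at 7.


The Frobenius at p in Gal(Q(zeta_n)/Q) = (Z/nZ)* is the class of p, so its order is ord_113(7), the smallest k >= 1 with 7^k = 1 mod 113.
n = 113 = 113, phi(113) = 112; the order divides phi(n).
Divisors of 112: 1, 2, 4, 7, 8, 14, 16, 28, 56, 112
Repeated squaring mod 113: 7^1 = 7, 7^2 = 49, 7^4 = 28, 7^8 = 106, 7^16 = 49, 7^32 = 28, 7^64 = 106
Test divisors in increasing order:
  k=1: 7^1 = 7 mod 113
  k=2: 7^2 = 49 mod 113
  k=4: 7^4 = 28 mod 113
  k=7: 7^7 = 28 * 49 * 7 = 112 mod 113
  k=8: 7^8 = 106 mod 113
  k=14: 7^14 = 106 * 28 * 49 = 1 mod 113  <- first divisor giving 1
Order = 14

14


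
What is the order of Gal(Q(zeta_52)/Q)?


|Gal(Q(zeta_52)/Q)| = phi(52)
= 24

24


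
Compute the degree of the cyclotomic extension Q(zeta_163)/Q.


The degree equals Euler's totient phi(163).
163 = 163
phi(163) = 162

162


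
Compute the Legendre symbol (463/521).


p = 521 is prime, so compute (463/521) with the reciprocity algorithm (Jacobi-symbol steps: pull out 2s via (2/n), flip via reciprocity, reduce):
  reciprocity: (463/521) -> +(521/463)
  reduce: (58/463)
  pull out 2: (2/463) = +1  (since 463 mod 8 = 7)
  reciprocity: (29/463) -> +(463/29)
  reduce: (28/29)
  pull out 2: (2/29) = -1  (since 29 mod 8 = 5)
  pull out 2: (2/29) = -1  (since 29 mod 8 = 5)
  reciprocity: (7/29) -> +(29/7)
  reduce: (1/7)
  (1/7) = 1
Product of signs = 1
(463/521) = 1

1


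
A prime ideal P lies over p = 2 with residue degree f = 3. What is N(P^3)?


N(P^a) = p^(a*f)
= 2^(3*3)
= 2^9
= 512

512


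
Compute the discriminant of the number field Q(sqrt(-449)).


For K = Q(sqrt(d)) with d squarefree: disc(K) = d if d = 1 mod 4, and disc(K) = 4d if d = 2 or 3 mod 4.
Here d = -449, and d mod 4 = 3.
d = 3 mod 4, not 1 (O_K = Z[sqrt(d)]), so disc(K) = 4d = 4 * (-449) = -1796

-1796


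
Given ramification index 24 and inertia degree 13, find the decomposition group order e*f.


|D_P| = e * f
= 24 * 13
= 312

312


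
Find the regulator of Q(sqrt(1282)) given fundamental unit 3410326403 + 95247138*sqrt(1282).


epsilon = 3410326403 + 95247138*sqrt(1282)
= 6.8207e+09
R = ln(6.8207e+09)
= 22.6432

22.6432


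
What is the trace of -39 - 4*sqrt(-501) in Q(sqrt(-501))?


Tr(a + b*sqrt(d)) = (a + b*sqrt(d)) + (a - b*sqrt(d)) = 2a
= 2 * (-39)
= -78

-78


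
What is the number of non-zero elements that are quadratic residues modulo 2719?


For prime p, the number of non-zero quadratic residues is (p-1)/2.
= (2719-1)/2
= 1359

1359


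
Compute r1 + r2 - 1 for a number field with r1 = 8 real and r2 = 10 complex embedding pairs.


By Dirichlet's unit theorem:
rank = r1 + r2 - 1
= 8 + 10 - 1
= 17

17


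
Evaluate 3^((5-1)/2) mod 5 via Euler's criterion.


p = 5 is prime and the exponent is (p-1)/2 = 2, so by Euler's criterion 3^2 = (3/5) = +1 or -1 mod 5.
Compute by square-and-multiply:
  2 = 2 (binary 10)
  Repeated squaring mod 5: 3^1 = 3, 3^2 = 4
  3^2 = 4 mod 5
Result 4 = p - 1 = -1 mod 5: 3 is a quadratic non-residue mod 5. As a residue in [0, p-1] the value is 4.
3^2 mod 5 = 4

4


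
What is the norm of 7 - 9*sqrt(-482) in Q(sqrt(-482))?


N(a + b*sqrt(d)) = a^2 - d*b^2
= (7)^2 - (-482)*(-9)^2
= 49 + 39042
= 39091

39091


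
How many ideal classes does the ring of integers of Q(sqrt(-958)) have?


K = Q(sqrt(-958)). d mod 4 = 2, so D = disc(K) = 4d = -3832
h(K) equals the number of primitive reduced positive-definite forms (a, b, c) = a*x^2 + b*x*y + c*y^2 with b^2 - 4ac = D,
where reduced means |b| <= a <= c, with b >= 0 whenever |b| = a or a = c, and primitive means gcd(a, b, c) = 1.
Reduced forces 3a^2 <= |D| = 3832, so 1 <= a <= 35; b must have the parity of D, and c = (b^2 - D)/(4a) must be an integer >= a.
Enumerate a = 1..35, b in [-a, a]:
  a=1: (1, 0, 958)  [1]
  a=2: (2, 0, 479)  [1]
  a=3..6: none
  a=7: (7, -2, 137), (7, 2, 137)  [2]
  a=8..12: none
  a=13: (13, -4, 74), (13, 4, 74)  [2]
  a=14: (14, -12, 71), (14, 12, 71)  [2]
  a=15..18: none
  a=19: (19, -14, 53), (19, 14, 53)  [2]
  a=20..22: none
  a=23: (23, -20, 46), (23, 20, 46)  [2]
  a=24..25: none
  a=26: (26, -4, 37), (26, 4, 37)  [2]
  a=27..28: none
  a=29: (29, -24, 38), (29, 24, 38)  [2]
  a=30..35: none
Total reduced forms: 1 + 1 + 2 + 2 + 2 + 2 + 2 + 2 + 2 = 16
h = 16

16


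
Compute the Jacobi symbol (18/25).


Compute (18/25) via quadratic reciprocity:
  pull out 2: (2/25) = +1  (since 25 mod 8 = 1)
  reciprocity: (9/25) -> +(25/9)
  reduce: (7/9)
  reciprocity: (7/9) -> +(9/7)
  reduce: (2/7)
  pull out 2: (2/7) = +1  (since 7 mod 8 = 7)
  (1/7) = 1
Product of signs = 1

1


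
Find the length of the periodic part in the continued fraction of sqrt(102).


Run the CF algorithm for sqrt(102).
a_0 = floor(sqrt(102)) = 10; set m_0=0, q_0=1.
Recurrence: m' = q*a - m,  q' = (d - m'^2)/q,  a' = floor((a_0 + m')/q').
  step 1: m=10, q=2, a=10
  step 2: m=10, q=1, a=20
a_2 = 2*a_0 = 20, so the period closes here.
sqrt(102) = [10; 10, 20]
Period length = 2

2


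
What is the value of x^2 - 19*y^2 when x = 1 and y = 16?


x^2 - d*y^2
= 1^2 - 19*16^2
= 1 - 4864
= -4863

-4863


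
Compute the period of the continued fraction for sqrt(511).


Run the CF algorithm for sqrt(511).
a_0 = floor(sqrt(511)) = 22; set m_0=0, q_0=1.
Recurrence: m' = q*a - m,  q' = (d - m'^2)/q,  a' = floor((a_0 + m')/q').
  step 1: m=22, q=27, a=1
  step 2: m=5, q=18, a=1
  step 3: m=13, q=19, a=1
  step 4: m=6, q=25, a=1
  step 5: m=19, q=6, a=6
  step 6: m=17, q=37, a=1
  step 7: m=20, q=3, a=14
  step 8: m=22, q=9, a=4
  step 9: m=14, q=35, a=1
  step 10: m=21, q=2, a=21
  step 11: m=21, q=35, a=1
  step 12: m=14, q=9, a=4
  step 13: m=22, q=3, a=14
  step 14: m=20, q=37, a=1
  step 15: m=17, q=6, a=6
  step 16: m=19, q=25, a=1
  step 17: m=6, q=19, a=1
  step 18: m=13, q=18, a=1
  step 19: m=5, q=27, a=1
  step 20: m=22, q=1, a=44
a_20 = 2*a_0 = 44, so the period closes here.
sqrt(511) = [22; 1, 1, 1, 1, 6, 1, 14, 4, 1, 21, 1, 4, 14, 1, 6, 1, 1, 1, 1, 44]
Period length = 20

20


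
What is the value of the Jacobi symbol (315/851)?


Compute (315/851) via quadratic reciprocity:
  reciprocity: (315/851) -> -(851/315)
  reduce: (221/315)
  reciprocity: (221/315) -> +(315/221)
  reduce: (94/221)
  pull out 2: (2/221) = -1  (since 221 mod 8 = 5)
  reciprocity: (47/221) -> +(221/47)
  reduce: (33/47)
  reciprocity: (33/47) -> +(47/33)
  reduce: (14/33)
  pull out 2: (2/33) = +1  (since 33 mod 8 = 1)
  reciprocity: (7/33) -> +(33/7)
  reduce: (5/7)
  reciprocity: (5/7) -> +(7/5)
  reduce: (2/5)
  pull out 2: (2/5) = -1  (since 5 mod 8 = 5)
  (1/5) = 1
Product of signs = -1

-1


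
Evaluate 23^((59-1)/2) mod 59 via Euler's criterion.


p = 59 is prime and the exponent is (p-1)/2 = 29, so by Euler's criterion 23^29 = (23/59) = +1 or -1 mod 59.
Compute by square-and-multiply:
  29 = 16 + 8 + 4 + 1 (binary 11101)
  Repeated squaring mod 59: 23^1 = 23, 23^2 = 57, 23^4 = 4, 23^8 = 16, 23^16 = 20
  23^29 = 23^16 * 23^8 * 23^4 * 23^1 = 20 * 16 * 4 * 23 mod 59
    20 * 16 = 320 = 25 mod 59
    25 * 4 = 100 = 41 mod 59
    41 * 23 = 943 = 58 mod 59
  23^29 = 58 mod 59
Result 58 = p - 1 = -1 mod 59: 23 is a quadratic non-residue mod 59. As a residue in [0, p-1] the value is 58.
23^29 mod 59 = 58

58


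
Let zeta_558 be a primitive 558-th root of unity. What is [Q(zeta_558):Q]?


The degree equals Euler's totient phi(558).
558 = 2 * 3^2 * 31
phi(558) = 180

180


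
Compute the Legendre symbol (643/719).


p = 719 is prime, so compute (643/719) with the reciprocity algorithm (Jacobi-symbol steps: pull out 2s via (2/n), flip via reciprocity, reduce):
  reciprocity: (643/719) -> -(719/643)
  reduce: (76/643)
  pull out 2: (2/643) = -1  (since 643 mod 8 = 3)
  pull out 2: (2/643) = -1  (since 643 mod 8 = 3)
  reciprocity: (19/643) -> -(643/19)
  reduce: (16/19)
  pull out 2: (2/19) = -1  (since 19 mod 8 = 3)
  pull out 2: (2/19) = -1  (since 19 mod 8 = 3)
  pull out 2: (2/19) = -1  (since 19 mod 8 = 3)
  pull out 2: (2/19) = -1  (since 19 mod 8 = 3)
  (1/19) = 1
Product of signs = 1
(643/719) = 1

1


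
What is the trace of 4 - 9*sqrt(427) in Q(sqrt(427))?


Tr(a + b*sqrt(d)) = (a + b*sqrt(d)) + (a - b*sqrt(d)) = 2a
= 2 * (4)
= 8

8


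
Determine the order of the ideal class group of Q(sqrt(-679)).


K = Q(sqrt(-679)). d mod 4 = 1, so D = disc(K) = d = -679
h(K) equals the number of primitive reduced positive-definite forms (a, b, c) = a*x^2 + b*x*y + c*y^2 with b^2 - 4ac = D,
where reduced means |b| <= a <= c, with b >= 0 whenever |b| = a or a = c, and primitive means gcd(a, b, c) = 1.
Reduced forces 3a^2 <= |D| = 679, so 1 <= a <= 15; b must have the parity of D, and c = (b^2 - D)/(4a) must be an integer >= a.
Enumerate a = 1..15, b in [-a, a]:
  a=1: (1, 1, 170)  [1]
  a=2: (2, -1, 85), (2, 1, 85)  [2]
  a=3: none
  a=4: (4, -3, 43), (4, 3, 43)  [2]
  a=5: (5, -1, 34), (5, 1, 34)  [2]
  a=6: none
  a=7: (7, 7, 26)  [1]
  a=8: (8, -5, 22), (8, 5, 22)  [2]
  a=9: none
  a=10: (10, -9, 19), (10, -1, 17), (10, 1, 17), (10, 9, 19)  [4]
  a=11: (11, -5, 16), (11, 5, 16)  [2]
  a=12: none
  a=13: (13, -7, 14), (13, 7, 14)  [2]
  a=14..15: none
Total reduced forms: 1 + 2 + 2 + 2 + 1 + 2 + 4 + 2 + 2 = 18
h = 18

18


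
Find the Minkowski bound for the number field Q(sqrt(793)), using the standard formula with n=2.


d = 793, d mod 4 = 1, so disc(K) = d = 793; |disc(K)| = 793
Real quadratic field, so n = 2, s = r2 = 0, r1 = 2
M = (n!/n^n) * (4/pi)^s * sqrt(|disc(K)|) = (2!/2^2) * (4/pi)^0 * sqrt(793)
= 0.5 * 1.000000 * 28.160256
= 14.0801

14.0801


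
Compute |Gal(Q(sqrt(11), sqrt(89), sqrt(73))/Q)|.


The 3 square roots of distinct primes are multiplicatively independent over Q,
so [K:Q] = 2^3 and Gal(K/Q) is isomorphic to (Z/2Z)^3.
|Gal| = 2^3 = 8

8


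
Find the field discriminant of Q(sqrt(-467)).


For K = Q(sqrt(d)) with d squarefree: disc(K) = d if d = 1 mod 4, and disc(K) = 4d if d = 2 or 3 mod 4.
Here d = -467, and d mod 4 = 1.
d = 1 mod 4 (O_K = Z[(1+sqrt(d))/2]), so disc(K) = d = -467

-467


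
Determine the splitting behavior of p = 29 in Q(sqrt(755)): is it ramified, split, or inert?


K = Q(sqrt(755)). Since d mod 4 = 3, disc(K) = 3020.
Check p | disc: 3020 mod 29 = 4.
p does not divide disc. Compute Legendre symbol (d/p):
1^((29-1)/2) mod 29 = 1
(d/p) = 1, so p splits: (p) = P*P' with e=1, f=1, g=2.
Therefore p is split.

split


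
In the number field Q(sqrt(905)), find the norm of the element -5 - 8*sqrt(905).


N(a + b*sqrt(d)) = a^2 - d*b^2
= (-5)^2 - (905)*(-8)^2
= 25 - 57920
= -57895

-57895


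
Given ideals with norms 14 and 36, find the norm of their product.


N(IJ) = N(I) * N(J)
= 14 * 36
= 504

504


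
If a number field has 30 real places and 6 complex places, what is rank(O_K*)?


By Dirichlet's unit theorem:
rank = r1 + r2 - 1
= 30 + 6 - 1
= 35

35


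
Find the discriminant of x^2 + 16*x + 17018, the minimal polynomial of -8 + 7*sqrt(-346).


The element -8 + 7*sqrt(-346) has minimal polynomial:
x^2 + 16*x + 17018
Discriminant = (16)^2 - 4*(17018)
= 256 - 68072
= -67816

-67816


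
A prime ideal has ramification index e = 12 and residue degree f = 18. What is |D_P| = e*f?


|D_P| = e * f
= 12 * 18
= 216

216


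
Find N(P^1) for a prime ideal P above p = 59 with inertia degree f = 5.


N(P^a) = p^(a*f)
= 59^(1*5)
= 59^5
= 714924299

714924299


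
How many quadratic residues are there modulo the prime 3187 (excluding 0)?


For prime p, the number of non-zero quadratic residues is (p-1)/2.
= (3187-1)/2
= 1593

1593


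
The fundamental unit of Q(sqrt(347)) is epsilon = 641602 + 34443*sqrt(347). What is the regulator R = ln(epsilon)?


epsilon = 641602 + 34443*sqrt(347)
= 1.2832e+06
R = ln(1.2832e+06)
= 14.0649

14.0649


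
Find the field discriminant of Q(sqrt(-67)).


For K = Q(sqrt(d)) with d squarefree: disc(K) = d if d = 1 mod 4, and disc(K) = 4d if d = 2 or 3 mod 4.
Here d = -67, and d mod 4 = 1.
d = 1 mod 4 (O_K = Z[(1+sqrt(d))/2]), so disc(K) = d = -67

-67


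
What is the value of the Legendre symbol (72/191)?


p = 191 is prime, so compute (72/191) with the reciprocity algorithm (Jacobi-symbol steps: pull out 2s via (2/n), flip via reciprocity, reduce):
  pull out 2: (2/191) = +1  (since 191 mod 8 = 7)
  pull out 2: (2/191) = +1  (since 191 mod 8 = 7)
  pull out 2: (2/191) = +1  (since 191 mod 8 = 7)
  reciprocity: (9/191) -> +(191/9)
  reduce: (2/9)
  pull out 2: (2/9) = +1  (since 9 mod 8 = 1)
  (1/9) = 1
Product of signs = 1
(72/191) = 1

1


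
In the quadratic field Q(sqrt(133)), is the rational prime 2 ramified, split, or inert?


K = Q(sqrt(133)). Since d mod 4 = 1, disc(K) = 133.
Check p | disc: 133 mod 2 = 1.
p=2 does not divide disc (d is 1 mod 4). 2 splits iff d = 1 mod 8.
d mod 8 = 5, so (d/2) = -1.
(d/p) = -1, so p is inert: (p) stays prime with e=1, f=2, g=1.
Therefore p is inert.

inert


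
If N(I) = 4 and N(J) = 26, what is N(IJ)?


N(IJ) = N(I) * N(J)
= 4 * 26
= 104

104


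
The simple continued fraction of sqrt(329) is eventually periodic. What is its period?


Run the CF algorithm for sqrt(329).
a_0 = floor(sqrt(329)) = 18; set m_0=0, q_0=1.
Recurrence: m' = q*a - m,  q' = (d - m'^2)/q,  a' = floor((a_0 + m')/q').
  step 1: m=18, q=5, a=7
  step 2: m=17, q=8, a=4
  step 3: m=15, q=13, a=2
  step 4: m=11, q=16, a=1
  step 5: m=5, q=19, a=1
  step 6: m=14, q=7, a=4
  step 7: m=14, q=19, a=1
  step 8: m=5, q=16, a=1
  step 9: m=11, q=13, a=2
  step 10: m=15, q=8, a=4
  step 11: m=17, q=5, a=7
  step 12: m=18, q=1, a=36
a_12 = 2*a_0 = 36, so the period closes here.
sqrt(329) = [18; 7, 4, 2, 1, 1, 4, 1, 1, 2, 4, 7, 36]
Period length = 12

12


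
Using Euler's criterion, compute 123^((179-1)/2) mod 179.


p = 179 is prime and the exponent is (p-1)/2 = 89, so by Euler's criterion 123^89 = (123/179) = +1 or -1 mod 179.
Compute by square-and-multiply:
  89 = 64 + 16 + 8 + 1 (binary 1011001)
  Repeated squaring mod 179: 123^1 = 123, 123^2 = 93, 123^4 = 57, 123^8 = 27, 123^16 = 13, 123^32 = 169, 123^64 = 100
  123^89 = 123^64 * 123^16 * 123^8 * 123^1 = 100 * 13 * 27 * 123 mod 179
    100 * 13 = 1300 = 47 mod 179
    47 * 27 = 1269 = 16 mod 179
    16 * 123 = 1968 = 178 mod 179
  123^89 = 178 mod 179
Result 178 = p - 1 = -1 mod 179: 123 is a quadratic non-residue mod 179. As a residue in [0, p-1] the value is 178.
123^89 mod 179 = 178

178


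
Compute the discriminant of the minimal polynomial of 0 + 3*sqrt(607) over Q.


The element 0 + 3*sqrt(607) has minimal polynomial:
x^2 + 0*x - 5463
Discriminant = (0)^2 - 4*(-5463)
= 0 + 21852
= 21852

21852


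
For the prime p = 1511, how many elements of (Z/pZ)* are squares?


For prime p, the number of non-zero quadratic residues is (p-1)/2.
= (1511-1)/2
= 755

755


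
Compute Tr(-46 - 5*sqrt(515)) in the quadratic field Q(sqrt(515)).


Tr(a + b*sqrt(d)) = (a + b*sqrt(d)) + (a - b*sqrt(d)) = 2a
= 2 * (-46)
= -92

-92


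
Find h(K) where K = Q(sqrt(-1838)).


K = Q(sqrt(-1838)). d mod 4 = 2, so D = disc(K) = 4d = -7352
h(K) equals the number of primitive reduced positive-definite forms (a, b, c) = a*x^2 + b*x*y + c*y^2 with b^2 - 4ac = D,
where reduced means |b| <= a <= c, with b >= 0 whenever |b| = a or a = c, and primitive means gcd(a, b, c) = 1.
Reduced forces 3a^2 <= |D| = 7352, so 1 <= a <= 49; b must have the parity of D, and c = (b^2 - D)/(4a) must be an integer >= a.
Enumerate a = 1..49, b in [-a, a]:
  a=1: (1, 0, 1838)  [1]
  a=2: (2, 0, 919)  [1]
  a=3: (3, -2, 613), (3, 2, 613)  [2]
  a=4..5: none
  a=6: (6, -4, 307), (6, 4, 307)  [2]
  a=7..8: none
  a=9: (9, -8, 206), (9, 8, 206)  [2]
  a=10..16: none
  a=17: (17, -14, 111), (17, 14, 111)  [2]
  a=18: (18, -8, 103), (18, 8, 103)  [2]
  a=19: (19, -18, 101), (19, 18, 101)  [2]
  a=20..22: none
  a=23: (23, -10, 81), (23, 10, 81)  [2]
  a=24..26: none
  a=27: (27, -10, 69), (27, 10, 69)  [2]
  a=28..33: none
  a=34: (34, -20, 57), (34, 20, 57)  [2]
  a=35..36: none
  a=37: (37, -14, 51), (37, 14, 51)  [2]
  a=38: (38, -20, 51), (38, 20, 51)  [2]
  a=39..42: none
  a=43: (43, -42, 53), (43, 42, 53)  [2]
  a=44..45: none
  a=46: (46, -36, 47), (46, 36, 47)  [2]
  a=47..49: none
Total reduced forms: 1 + 1 + 2 + 2 + 2 + 2 + 2 + 2 + 2 + 2 + 2 + 2 + 2 + 2 + 2 = 28
h = 28

28


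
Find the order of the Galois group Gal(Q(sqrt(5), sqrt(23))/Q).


The 2 square roots of distinct primes are multiplicatively independent over Q,
so [K:Q] = 2^2 and Gal(K/Q) is isomorphic to (Z/2Z)^2.
|Gal| = 2^2 = 4

4


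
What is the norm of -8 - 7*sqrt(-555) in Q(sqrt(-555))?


N(a + b*sqrt(d)) = a^2 - d*b^2
= (-8)^2 - (-555)*(-7)^2
= 64 + 27195
= 27259

27259


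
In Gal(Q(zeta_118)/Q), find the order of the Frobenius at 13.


The Frobenius at p in Gal(Q(zeta_n)/Q) = (Z/nZ)* is the class of p, so its order is ord_118(13), the smallest k >= 1 with 13^k = 1 mod 118.
n = 118 = 2 * 59, phi(118) = 58; the order divides phi(n).
Divisors of 58: 1, 2, 29, 58
Repeated squaring mod 118: 13^1 = 13, 13^2 = 51, 13^4 = 5, 13^8 = 25, 13^16 = 35, 13^32 = 45
Test divisors in increasing order:
  k=1: 13^1 = 13 mod 118
  k=2: 13^2 = 51 mod 118
  k=29: 13^29 = 35 * 25 * 5 * 13 = 117 mod 118
  k=58: 13^58 = 45 * 35 * 25 * 51 = 1 mod 118  <- first divisor giving 1
Order = 58

58


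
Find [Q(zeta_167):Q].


The degree equals Euler's totient phi(167).
167 = 167
phi(167) = 166

166


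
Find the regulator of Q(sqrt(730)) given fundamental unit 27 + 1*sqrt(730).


epsilon = 27 + 1*sqrt(730)
= 54.0185
R = ln(54.0185)
= 3.9893

3.9893


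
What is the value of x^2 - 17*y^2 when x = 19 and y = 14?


x^2 - d*y^2
= 19^2 - 17*14^2
= 361 - 3332
= -2971

-2971


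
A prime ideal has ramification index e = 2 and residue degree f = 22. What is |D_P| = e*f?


|D_P| = e * f
= 2 * 22
= 44

44


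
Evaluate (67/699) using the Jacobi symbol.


Compute (67/699) via quadratic reciprocity:
  reciprocity: (67/699) -> -(699/67)
  reduce: (29/67)
  reciprocity: (29/67) -> +(67/29)
  reduce: (9/29)
  reciprocity: (9/29) -> +(29/9)
  reduce: (2/9)
  pull out 2: (2/9) = +1  (since 9 mod 8 = 1)
  (1/9) = 1
Product of signs = -1

-1


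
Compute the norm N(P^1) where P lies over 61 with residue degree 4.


N(P^a) = p^(a*f)
= 61^(1*4)
= 61^4
= 13845841

13845841


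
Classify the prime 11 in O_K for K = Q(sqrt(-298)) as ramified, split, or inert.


K = Q(sqrt(-298)). Since d mod 4 = 2, disc(K) = -1192.
Check p | disc: -1192 mod 11 = 7.
p does not divide disc. Compute Legendre symbol (d/p):
10^((11-1)/2) mod 11 = -1
(d/p) = -1, so p is inert: (p) stays prime with e=1, f=2, g=1.
Therefore p is inert.

inert
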